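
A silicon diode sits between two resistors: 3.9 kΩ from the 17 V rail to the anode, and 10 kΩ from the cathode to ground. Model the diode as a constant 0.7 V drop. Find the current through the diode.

The two resistors are in series with the diode, so KVL gives 17 = I·3.9 + 0.7 + I·10.
I = (17 − 0.7) / (3.9 + 10) kΩ = 16.3 / 13.9 = 1.17 mA.

I ≈ 1.2 mA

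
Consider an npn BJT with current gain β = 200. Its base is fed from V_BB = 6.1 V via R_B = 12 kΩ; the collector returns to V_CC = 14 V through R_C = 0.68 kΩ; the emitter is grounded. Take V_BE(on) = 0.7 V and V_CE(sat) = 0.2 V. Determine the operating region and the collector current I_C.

saturation; I_C ≈ 20 mA

Assume active: I_B = (6.1 − 0.7)/12 = 0.45 mA, giving I_C = β·I_B = 90 mA.
But then V_CE = 14 − 90×0.68 = -47.2 V < V_CE(sat) = 0.2 V — impossible in the active region.
So the transistor is saturated. With V_CE = 0.2 V, I_C = (V_CC − 0.2)/R_C = 13.8/0.68 = 20.3 mA.
Check: β·I_B = 90 mA > I_C = 20.3 mA, confirming saturation.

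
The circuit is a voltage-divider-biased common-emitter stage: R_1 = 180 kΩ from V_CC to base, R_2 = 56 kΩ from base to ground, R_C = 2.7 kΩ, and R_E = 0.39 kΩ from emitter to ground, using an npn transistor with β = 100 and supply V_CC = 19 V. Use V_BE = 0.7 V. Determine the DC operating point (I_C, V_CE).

Thevenize the base divider: V_Th = V_CC·R_2/(R_1+R_2) = 19×56/236 = 4.51 V, R_Th = R_1‖R_2 = 42.7 kΩ.
Base-emitter loop: V_Th = I_B·R_Th + V_BE + (β+1)I_B·R_E, so I_B = (4.51 − 0.7) / (42.7 + 101×0.39) = 0.0464 mA.
I_C = β·I_B = 100×0.0464 = 4.64 mA, and I_E = (β+1)I_B = 4.69 mA.
V_CE = V_CC − I_C·R_C − I_E·R_E = 19 − 4.64×2.7 − 4.69×0.39 = 4.65 V.
V_CE = 4.65 V > 0.2 V confirms active-region operation.

I_C ≈ 4.6 mA, V_CE ≈ 4.6 V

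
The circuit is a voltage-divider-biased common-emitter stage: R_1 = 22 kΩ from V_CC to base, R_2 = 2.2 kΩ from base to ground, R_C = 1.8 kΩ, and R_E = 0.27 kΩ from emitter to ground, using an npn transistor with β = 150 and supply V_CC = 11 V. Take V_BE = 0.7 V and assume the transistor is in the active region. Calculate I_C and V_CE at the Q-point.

I_C ≈ 1.1 mA, V_CE ≈ 8.8 V

Thevenize the base divider: V_Th = V_CC·R_2/(R_1+R_2) = 11×2.2/24.2 = 1 V, R_Th = R_1‖R_2 = 2 kΩ.
Base-emitter loop: V_Th = I_B·R_Th + V_BE + (β+1)I_B·R_E, so I_B = (1 − 0.7) / (2 + 151×0.27) = 0.00701 mA.
I_C = β·I_B = 150×0.00701 = 1.05 mA, and I_E = (β+1)I_B = 1.06 mA.
V_CE = V_CC − I_C·R_C − I_E·R_E = 11 − 1.05×1.8 − 1.06×0.27 = 8.82 V.
V_CE = 8.82 V > 0.2 V confirms active-region operation.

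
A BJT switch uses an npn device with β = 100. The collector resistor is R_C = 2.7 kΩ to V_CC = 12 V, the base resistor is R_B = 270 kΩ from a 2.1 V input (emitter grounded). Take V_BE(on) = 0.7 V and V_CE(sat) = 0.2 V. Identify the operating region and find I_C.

Assume active. Base-emitter loop: I_B = (V_BB − V_BE)/R_B = (2.1 − 0.7)/270 = 0.00519 mA.
I_C = β·I_B = 100×0.00519 = 0.519 mA.
V_CE = V_CC − I_C·R_C = 12 − 0.519×2.7 = 10.6 V > V_CE(sat), so the active-region assumption holds.

active; I_C ≈ 0.52 mA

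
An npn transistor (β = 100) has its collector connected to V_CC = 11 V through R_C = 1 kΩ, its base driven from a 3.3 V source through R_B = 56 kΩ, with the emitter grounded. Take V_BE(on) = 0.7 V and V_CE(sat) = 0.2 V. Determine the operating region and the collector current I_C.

Assume active. Base-emitter loop: I_B = (V_BB − V_BE)/R_B = (3.3 − 0.7)/56 = 0.0464 mA.
I_C = β·I_B = 100×0.0464 = 4.64 mA.
V_CE = V_CC − I_C·R_C = 11 − 4.64×1 = 6.36 V > V_CE(sat), so the active-region assumption holds.

active; I_C ≈ 4.6 mA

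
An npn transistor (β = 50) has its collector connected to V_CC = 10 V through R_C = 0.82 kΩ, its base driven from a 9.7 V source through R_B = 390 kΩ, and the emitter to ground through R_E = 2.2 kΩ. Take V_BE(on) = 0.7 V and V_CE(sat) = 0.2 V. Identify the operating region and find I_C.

active; I_C ≈ 0.9 mA

Assume active. Base-emitter loop: I_B = (V_BB − V_BE)/(R_B + (β+1)R_E) = (9.7 − 0.7)/(390 + 51×2.2) = 0.0179 mA.
I_C = β·I_B = 50×0.0179 = 0.896 mA.
V_CE = V_CC − I_C·R_C − I_E·R_E = 10 − 0.896×0.82 − 0.914×2.2 = 7.25 V > V_CE(sat), so the active-region assumption holds.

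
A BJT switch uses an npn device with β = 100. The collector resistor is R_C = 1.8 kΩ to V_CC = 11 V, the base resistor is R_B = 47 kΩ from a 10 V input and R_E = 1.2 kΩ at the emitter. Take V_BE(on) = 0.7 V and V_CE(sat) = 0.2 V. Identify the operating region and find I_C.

Assume active: I_B = (10 − 0.7)/(47 + 101×1.2) = 0.0553 mA, I_C = β·I_B = 5.53 mA.
Then V_CE = 11 − 5.53×1.8 − 5.58×1.2 = -5.65 V < 0.2 V — the active assumption fails.
Re-solve with V_CE = 0.2 V. KCL at the emitter: V_E/R_E = (V_BB−0.7−V_E)/R_B + (V_CC−0.2−V_E)/R_C, giving V_E = 4.4 V.
I_C = (V_CC − 0.2 − V_E)/R_C = (10.8 − 4.4)/1.8 = 3.56 mA.
Check: I_B = (9.3 − 4.4)/47 = 0.104 mA, and β·I_B = 10.4 mA > I_C, confirming saturation.

saturation; I_C ≈ 3.6 mA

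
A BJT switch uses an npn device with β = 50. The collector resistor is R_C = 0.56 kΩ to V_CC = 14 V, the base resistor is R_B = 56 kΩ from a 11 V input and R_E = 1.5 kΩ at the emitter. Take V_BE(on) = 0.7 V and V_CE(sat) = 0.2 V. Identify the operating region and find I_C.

Assume active. Base-emitter loop: I_B = (V_BB − V_BE)/(R_B + (β+1)R_E) = (11 − 0.7)/(56 + 51×1.5) = 0.0777 mA.
I_C = β·I_B = 50×0.0777 = 3.89 mA.
V_CE = V_CC − I_C·R_C − I_E·R_E = 14 − 3.89×0.56 − 3.96×1.5 = 5.88 V > V_CE(sat), so the active-region assumption holds.

active; I_C ≈ 3.9 mA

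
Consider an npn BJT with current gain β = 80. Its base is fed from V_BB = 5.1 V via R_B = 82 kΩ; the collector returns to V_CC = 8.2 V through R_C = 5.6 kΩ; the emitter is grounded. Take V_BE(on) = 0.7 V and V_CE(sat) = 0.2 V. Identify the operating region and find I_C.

saturation; I_C ≈ 1.4 mA

Assume active: I_B = (5.1 − 0.7)/82 = 0.0537 mA, giving I_C = β·I_B = 4.29 mA.
But then V_CE = 8.2 − 4.29×5.6 = -15.8 V < V_CE(sat) = 0.2 V — impossible in the active region.
So the transistor is saturated. With V_CE = 0.2 V, I_C = (V_CC − 0.2)/R_C = 8/5.6 = 1.43 mA.
Check: β·I_B = 4.29 mA > I_C = 1.43 mA, confirming saturation.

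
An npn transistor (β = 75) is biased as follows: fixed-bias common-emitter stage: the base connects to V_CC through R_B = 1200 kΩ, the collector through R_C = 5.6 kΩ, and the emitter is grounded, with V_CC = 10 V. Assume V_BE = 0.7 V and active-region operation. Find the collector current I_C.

I_C ≈ 0.58 mA

Base loop: V_CC = I_B·R_B + V_BE, so I_B = (10 − 0.7)/1200 kΩ = 0.00775 mA.
In the active region I_C = β·I_B = 75 × 0.00775 = 0.581 mA.
Collector loop: V_CE = V_CC − I_C·R_C = 10 − 0.581×5.6 = 6.75 V.
Since V_CE = 6.75 V > V_CE(sat) ≈ 0.2 V, the transistor is in the active region as assumed.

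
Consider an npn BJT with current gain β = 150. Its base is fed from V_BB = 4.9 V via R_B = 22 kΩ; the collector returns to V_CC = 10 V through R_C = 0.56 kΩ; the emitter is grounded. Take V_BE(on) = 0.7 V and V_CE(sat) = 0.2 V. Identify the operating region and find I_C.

saturation; I_C ≈ 18 mA

Assume active: I_B = (4.9 − 0.7)/22 = 0.191 mA, giving I_C = β·I_B = 28.6 mA.
But then V_CE = 10 − 28.6×0.56 = -6.04 V < V_CE(sat) = 0.2 V — impossible in the active region.
So the transistor is saturated. With V_CE = 0.2 V, I_C = (V_CC − 0.2)/R_C = 9.8/0.56 = 17.5 mA.
Check: β·I_B = 28.6 mA > I_C = 17.5 mA, confirming saturation.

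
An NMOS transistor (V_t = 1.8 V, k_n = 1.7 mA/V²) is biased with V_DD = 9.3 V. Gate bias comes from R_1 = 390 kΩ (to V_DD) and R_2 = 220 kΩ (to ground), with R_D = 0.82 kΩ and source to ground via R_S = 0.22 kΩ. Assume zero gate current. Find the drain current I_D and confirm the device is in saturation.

I_D ≈ 1.3 mA

V_G = V_DD·R_2/(R_1+R_2) = 9.3×220/610 = 3.35 V.
Assume saturation: I_D = (k_n/2)(V_GS − V_t)² with V_GS = V_G − I_D·R_S = 3.35 − 0.22·I_D.
Substituting gives 0.0411·I_D² − 1.58·I_D + 2.05 = 0, with roots I_D = 1.35 or 37.1 mA.
The root I_D = 37.1 mA gives V_GS = -4.81 V ≤ V_t, so take I_D = 1.35 mA.
Then V_GS = 3.06 V and V_DS = V_DD − I_D(R_D+R_S) = 9.3 − 1.35×1.04 = 7.9 V.
Saturation requires V_DS ≥ V_GS − V_t = 1.26 V; 7.9 ≥ 1.26 ✓.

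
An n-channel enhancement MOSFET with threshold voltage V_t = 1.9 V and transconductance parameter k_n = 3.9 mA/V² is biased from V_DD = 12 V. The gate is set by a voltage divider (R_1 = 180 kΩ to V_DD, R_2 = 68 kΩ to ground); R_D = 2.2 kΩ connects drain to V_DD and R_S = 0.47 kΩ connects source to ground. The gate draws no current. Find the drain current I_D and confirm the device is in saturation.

V_G = V_DD·R_2/(R_1+R_2) = 12×68/248 = 3.29 V.
Assume saturation: I_D = (k_n/2)(V_GS − V_t)² with V_GS = V_G − I_D·R_S = 3.29 − 0.47·I_D.
Substituting gives 0.431·I_D² − 3.55·I_D + 3.77 = 0, with roots I_D = 1.25 or 6.99 mA.
The root I_D = 6.99 mA gives V_GS = 0.00737 V ≤ V_t, so take I_D = 1.25 mA.
Then V_GS = 2.7 V and V_DS = V_DD − I_D(R_D+R_S) = 12 − 1.25×2.67 = 8.66 V.
Saturation requires V_DS ≥ V_GS − V_t = 0.802 V; 8.66 ≥ 0.802 ✓.

I_D ≈ 1.3 mA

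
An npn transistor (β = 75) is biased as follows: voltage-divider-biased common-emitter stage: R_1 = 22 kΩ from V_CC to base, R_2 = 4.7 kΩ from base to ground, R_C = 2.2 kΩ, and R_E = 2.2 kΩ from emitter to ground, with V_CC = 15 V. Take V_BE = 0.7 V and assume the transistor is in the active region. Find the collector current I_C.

I_C ≈ 0.85 mA

Thevenize the base divider: V_Th = V_CC·R_2/(R_1+R_2) = 15×4.7/26.7 = 2.64 V, R_Th = R_1‖R_2 = 3.87 kΩ.
Base-emitter loop: V_Th = I_B·R_Th + V_BE + (β+1)I_B·R_E, so I_B = (2.64 − 0.7) / (3.87 + 76×2.2) = 0.0113 mA.
I_C = β·I_B = 75×0.0113 = 0.851 mA, and I_E = (β+1)I_B = 0.862 mA.
V_CE = V_CC − I_C·R_C − I_E·R_E = 15 − 0.851×2.2 − 0.862×2.2 = 11.2 V.
V_CE = 11.2 V > 0.2 V confirms active-region operation.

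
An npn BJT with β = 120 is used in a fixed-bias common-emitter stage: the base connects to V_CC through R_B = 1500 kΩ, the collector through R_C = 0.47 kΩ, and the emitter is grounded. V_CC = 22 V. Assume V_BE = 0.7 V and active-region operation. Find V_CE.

V_CE ≈ 21 V

Base loop: V_CC = I_B·R_B + V_BE, so I_B = (22 − 0.7)/1500 kΩ = 0.0142 mA.
In the active region I_C = β·I_B = 120 × 0.0142 = 1.7 mA.
Collector loop: V_CE = V_CC − I_C·R_C = 22 − 1.7×0.47 = 21.2 V.
Since V_CE = 21.2 V > V_CE(sat) ≈ 0.2 V, the transistor is in the active region as assumed.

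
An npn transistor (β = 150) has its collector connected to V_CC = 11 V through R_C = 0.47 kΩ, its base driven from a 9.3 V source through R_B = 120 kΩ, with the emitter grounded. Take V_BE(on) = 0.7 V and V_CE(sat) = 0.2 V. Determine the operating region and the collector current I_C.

active; I_C ≈ 11 mA

Assume active. Base-emitter loop: I_B = (V_BB − V_BE)/R_B = (9.3 − 0.7)/120 = 0.0717 mA.
I_C = β·I_B = 150×0.0717 = 10.8 mA.
V_CE = V_CC − I_C·R_C = 11 − 10.8×0.47 = 5.95 V > V_CE(sat), so the active-region assumption holds.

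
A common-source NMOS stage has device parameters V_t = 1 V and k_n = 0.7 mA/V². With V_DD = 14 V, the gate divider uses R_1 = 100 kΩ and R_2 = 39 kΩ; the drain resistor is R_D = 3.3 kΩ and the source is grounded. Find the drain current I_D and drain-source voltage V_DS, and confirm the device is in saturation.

I_D ≈ 3 mA, V_DS ≈ 4.1 V

V_G = V_DD·R_2/(R_1+R_2) = 14×39/139 = 3.93 V. With the source grounded, V_GS = V_G = 3.93 V.
Assume saturation: I_D = (k_n/2)(V_GS − V_t)² = (0.7/2)×(3.93 − 1)² = 0.35×2.93² = 3 mA.
V_DS = V_DD − I_D·R_D = 14 − 3×3.3 = 4.1 V.
Saturation requires V_DS ≥ V_GS − V_t = 2.93 V; 4.1 ≥ 2.93 ✓.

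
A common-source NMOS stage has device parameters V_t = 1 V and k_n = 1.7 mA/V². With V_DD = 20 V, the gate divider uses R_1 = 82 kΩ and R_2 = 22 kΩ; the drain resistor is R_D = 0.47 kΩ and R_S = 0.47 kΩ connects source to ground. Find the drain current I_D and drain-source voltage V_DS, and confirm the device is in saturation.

V_G = V_DD·R_2/(R_1+R_2) = 20×22/104 = 4.23 V.
Assume saturation: I_D = (k_n/2)(V_GS − V_t)² with V_GS = V_G − I_D·R_S = 4.23 − 0.47·I_D.
Substituting gives 0.188·I_D² − 3.58·I_D + 8.87 = 0, with roots I_D = 2.93 or 16.1 mA.
The root I_D = 16.1 mA gives V_GS = -3.36 V ≤ V_t, so take I_D = 2.93 mA.
Then V_GS = 2.86 V and V_DS = V_DD − I_D(R_D+R_S) = 20 − 2.93×0.94 = 17.2 V.
Saturation requires V_DS ≥ V_GS − V_t = 1.86 V; 17.2 ≥ 1.86 ✓.

I_D ≈ 2.9 mA, V_DS ≈ 17 V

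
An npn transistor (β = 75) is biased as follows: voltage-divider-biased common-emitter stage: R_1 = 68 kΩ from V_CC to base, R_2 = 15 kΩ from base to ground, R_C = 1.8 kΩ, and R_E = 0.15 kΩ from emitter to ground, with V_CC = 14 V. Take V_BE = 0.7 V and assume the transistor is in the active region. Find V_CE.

Thevenize the base divider: V_Th = V_CC·R_2/(R_1+R_2) = 14×15/83 = 2.53 V, R_Th = R_1‖R_2 = 12.3 kΩ.
Base-emitter loop: V_Th = I_B·R_Th + V_BE + (β+1)I_B·R_E, so I_B = (2.53 − 0.7) / (12.3 + 76×0.15) = 0.0773 mA.
I_C = β·I_B = 75×0.0773 = 5.79 mA, and I_E = (β+1)I_B = 5.87 mA.
V_CE = V_CC − I_C·R_C − I_E·R_E = 14 − 5.79×1.8 − 5.87×0.15 = 2.69 V.
V_CE = 2.69 V > 0.2 V confirms active-region operation.

V_CE ≈ 2.7 V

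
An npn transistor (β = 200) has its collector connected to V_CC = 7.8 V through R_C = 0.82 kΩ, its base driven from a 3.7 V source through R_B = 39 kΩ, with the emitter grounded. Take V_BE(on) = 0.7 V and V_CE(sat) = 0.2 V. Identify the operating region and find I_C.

Assume active: I_B = (3.7 − 0.7)/39 = 0.0769 mA, giving I_C = β·I_B = 15.4 mA.
But then V_CE = 7.8 − 15.4×0.82 = -4.82 V < V_CE(sat) = 0.2 V — impossible in the active region.
So the transistor is saturated. With V_CE = 0.2 V, I_C = (V_CC − 0.2)/R_C = 7.6/0.82 = 9.27 mA.
Check: β·I_B = 15.4 mA > I_C = 9.27 mA, confirming saturation.

saturation; I_C ≈ 9.3 mA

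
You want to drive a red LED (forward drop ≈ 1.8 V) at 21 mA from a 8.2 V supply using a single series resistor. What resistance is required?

The resistor drops V_S − V_D = 8.2 − 1.8 = 6.4 V at 21 mA.
R = 6.4 V / 21 mA = 0.305 kΩ.

R ≈ 0.3 kΩ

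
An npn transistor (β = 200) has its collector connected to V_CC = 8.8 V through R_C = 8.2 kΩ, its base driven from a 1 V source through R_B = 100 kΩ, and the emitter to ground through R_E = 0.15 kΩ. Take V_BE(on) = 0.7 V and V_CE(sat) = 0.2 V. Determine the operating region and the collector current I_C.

active; I_C ≈ 0.46 mA

Assume active. Base-emitter loop: I_B = (V_BB − V_BE)/(R_B + (β+1)R_E) = (1 − 0.7)/(100 + 201×0.15) = 0.00231 mA.
I_C = β·I_B = 200×0.00231 = 0.461 mA.
V_CE = V_CC − I_C·R_C − I_E·R_E = 8.8 − 0.461×8.2 − 0.463×0.15 = 4.95 V > V_CE(sat), so the active-region assumption holds.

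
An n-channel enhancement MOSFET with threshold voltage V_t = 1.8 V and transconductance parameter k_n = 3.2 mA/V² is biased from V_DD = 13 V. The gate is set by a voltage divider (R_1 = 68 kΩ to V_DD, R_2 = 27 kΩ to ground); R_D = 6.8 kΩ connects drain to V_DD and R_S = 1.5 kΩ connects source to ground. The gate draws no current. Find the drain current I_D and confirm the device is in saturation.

I_D ≈ 0.79 mA

V_G = V_DD·R_2/(R_1+R_2) = 13×27/95 = 3.69 V.
Assume saturation: I_D = (k_n/2)(V_GS − V_t)² with V_GS = V_G − I_D·R_S = 3.69 − 1.5·I_D.
Substituting gives 3.6·I_D² − 10.1·I_D + 5.74 = 0, with roots I_D = 0.794 or 2.01 mA.
The root I_D = 2.01 mA gives V_GS = 0.679 V ≤ V_t, so take I_D = 0.794 mA.
Then V_GS = 2.5 V and V_DS = V_DD − I_D(R_D+R_S) = 13 − 0.794×8.3 = 6.41 V.
Saturation requires V_DS ≥ V_GS − V_t = 0.704 V; 6.41 ≥ 0.704 ✓.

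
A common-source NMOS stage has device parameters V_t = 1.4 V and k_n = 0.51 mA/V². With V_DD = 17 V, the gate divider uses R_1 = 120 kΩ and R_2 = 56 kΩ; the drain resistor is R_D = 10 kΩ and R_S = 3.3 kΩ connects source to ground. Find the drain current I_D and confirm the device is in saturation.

I_D ≈ 0.71 mA

V_G = V_DD·R_2/(R_1+R_2) = 17×56/176 = 5.41 V.
Assume saturation: I_D = (k_n/2)(V_GS − V_t)² with V_GS = V_G − I_D·R_S = 5.41 − 3.3·I_D.
Substituting gives 2.78·I_D² − 7.75·I_D + 4.1 = 0, with roots I_D = 0.709 or 2.08 mA.
The root I_D = 2.08 mA gives V_GS = -1.46 V ≤ V_t, so take I_D = 0.709 mA.
Then V_GS = 3.07 V and V_DS = V_DD − I_D(R_D+R_S) = 17 − 0.709×13.3 = 7.56 V.
Saturation requires V_DS ≥ V_GS − V_t = 1.67 V; 7.56 ≥ 1.67 ✓.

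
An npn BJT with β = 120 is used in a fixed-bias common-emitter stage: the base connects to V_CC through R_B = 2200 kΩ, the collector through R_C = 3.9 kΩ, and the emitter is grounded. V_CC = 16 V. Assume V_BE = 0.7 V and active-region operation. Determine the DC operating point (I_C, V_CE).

I_C ≈ 0.83 mA, V_CE ≈ 13 V

Base loop: V_CC = I_B·R_B + V_BE, so I_B = (16 − 0.7)/2200 kΩ = 0.00695 mA.
In the active region I_C = β·I_B = 120 × 0.00695 = 0.835 mA.
Collector loop: V_CE = V_CC − I_C·R_C = 16 − 0.835×3.9 = 12.7 V.
Since V_CE = 12.7 V > V_CE(sat) ≈ 0.2 V, the transistor is in the active region as assumed.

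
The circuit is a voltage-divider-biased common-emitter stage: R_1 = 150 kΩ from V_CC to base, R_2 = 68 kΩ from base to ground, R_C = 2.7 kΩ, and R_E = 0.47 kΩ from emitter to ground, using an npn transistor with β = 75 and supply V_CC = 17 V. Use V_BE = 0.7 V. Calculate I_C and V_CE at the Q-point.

Thevenize the base divider: V_Th = V_CC·R_2/(R_1+R_2) = 17×68/218 = 5.3 V, R_Th = R_1‖R_2 = 46.8 kΩ.
Base-emitter loop: V_Th = I_B·R_Th + V_BE + (β+1)I_B·R_E, so I_B = (5.3 − 0.7) / (46.8 + 76×0.47) = 0.0558 mA.
I_C = β·I_B = 75×0.0558 = 4.18 mA, and I_E = (β+1)I_B = 4.24 mA.
V_CE = V_CC − I_C·R_C − I_E·R_E = 17 − 4.18×2.7 − 4.24×0.47 = 3.71 V.
V_CE = 3.71 V > 0.2 V confirms active-region operation.

I_C ≈ 4.2 mA, V_CE ≈ 3.7 V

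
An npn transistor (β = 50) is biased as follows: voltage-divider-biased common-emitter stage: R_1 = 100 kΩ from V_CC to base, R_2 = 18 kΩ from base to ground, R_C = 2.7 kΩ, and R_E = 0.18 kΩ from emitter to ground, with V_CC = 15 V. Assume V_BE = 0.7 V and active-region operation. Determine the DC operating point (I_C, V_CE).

I_C ≈ 3.2 mA, V_CE ≈ 5.6 V

Thevenize the base divider: V_Th = V_CC·R_2/(R_1+R_2) = 15×18/118 = 2.29 V, R_Th = R_1‖R_2 = 15.3 kΩ.
Base-emitter loop: V_Th = I_B·R_Th + V_BE + (β+1)I_B·R_E, so I_B = (2.29 − 0.7) / (15.3 + 51×0.18) = 0.065 mA.
I_C = β·I_B = 50×0.065 = 3.25 mA, and I_E = (β+1)I_B = 3.31 mA.
V_CE = V_CC − I_C·R_C − I_E·R_E = 15 − 3.25×2.7 − 3.31×0.18 = 5.63 V.
V_CE = 5.63 V > 0.2 V confirms active-region operation.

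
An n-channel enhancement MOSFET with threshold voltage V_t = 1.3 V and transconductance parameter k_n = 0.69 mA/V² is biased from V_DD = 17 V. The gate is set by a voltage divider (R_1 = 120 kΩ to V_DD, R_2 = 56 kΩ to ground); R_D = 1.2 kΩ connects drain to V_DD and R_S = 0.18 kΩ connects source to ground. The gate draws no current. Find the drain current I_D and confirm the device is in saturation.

I_D ≈ 4 mA

V_G = V_DD·R_2/(R_1+R_2) = 17×56/176 = 5.41 V.
Assume saturation: I_D = (k_n/2)(V_GS − V_t)² with V_GS = V_G − I_D·R_S = 5.41 − 0.18·I_D.
Substituting gives 0.0112·I_D² − 1.51·I_D + 5.83 = 0, with roots I_D = 3.97 or 131 mA.
The root I_D = 131 mA gives V_GS = -18.2 V ≤ V_t, so take I_D = 3.97 mA.
Then V_GS = 4.69 V and V_DS = V_DD − I_D(R_D+R_S) = 17 − 3.97×1.38 = 11.5 V.
Saturation requires V_DS ≥ V_GS − V_t = 3.39 V; 11.5 ≥ 3.39 ✓.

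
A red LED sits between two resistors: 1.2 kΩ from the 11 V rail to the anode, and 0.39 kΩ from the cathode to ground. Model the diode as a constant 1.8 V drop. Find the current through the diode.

I ≈ 5.8 mA

The two resistors are in series with the diode, so KVL gives 11 = I·1.2 + 1.8 + I·0.39.
I = (11 − 1.8) / (1.2 + 0.39) kΩ = 9.2 / 1.59 = 5.79 mA.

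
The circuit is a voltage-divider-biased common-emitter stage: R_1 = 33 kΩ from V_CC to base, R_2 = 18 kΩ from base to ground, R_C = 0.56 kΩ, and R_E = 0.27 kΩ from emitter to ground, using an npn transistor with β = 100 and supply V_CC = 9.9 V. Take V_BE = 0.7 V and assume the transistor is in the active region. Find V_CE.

V_CE ≈ 3.9 V

Thevenize the base divider: V_Th = V_CC·R_2/(R_1+R_2) = 9.9×18/51 = 3.49 V, R_Th = R_1‖R_2 = 11.6 kΩ.
Base-emitter loop: V_Th = I_B·R_Th + V_BE + (β+1)I_B·R_E, so I_B = (3.49 − 0.7) / (11.6 + 101×0.27) = 0.0718 mA.
I_C = β·I_B = 100×0.0718 = 7.18 mA, and I_E = (β+1)I_B = 7.25 mA.
V_CE = V_CC − I_C·R_C − I_E·R_E = 9.9 − 7.18×0.56 − 7.25×0.27 = 3.92 V.
V_CE = 3.92 V > 0.2 V confirms active-region operation.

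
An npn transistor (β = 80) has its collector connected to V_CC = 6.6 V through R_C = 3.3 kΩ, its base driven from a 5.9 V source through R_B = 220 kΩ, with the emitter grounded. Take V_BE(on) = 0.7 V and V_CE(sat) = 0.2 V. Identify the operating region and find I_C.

active; I_C ≈ 1.9 mA

Assume active. Base-emitter loop: I_B = (V_BB − V_BE)/R_B = (5.9 − 0.7)/220 = 0.0236 mA.
I_C = β·I_B = 80×0.0236 = 1.89 mA.
V_CE = V_CC − I_C·R_C = 6.6 − 1.89×3.3 = 0.36 V > V_CE(sat), so the active-region assumption holds.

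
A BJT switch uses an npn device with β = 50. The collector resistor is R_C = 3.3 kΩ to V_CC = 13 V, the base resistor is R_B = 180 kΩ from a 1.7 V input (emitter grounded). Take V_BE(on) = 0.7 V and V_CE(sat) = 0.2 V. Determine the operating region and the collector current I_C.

active; I_C ≈ 0.28 mA

Assume active. Base-emitter loop: I_B = (V_BB − V_BE)/R_B = (1.7 − 0.7)/180 = 0.00556 mA.
I_C = β·I_B = 50×0.00556 = 0.278 mA.
V_CE = V_CC − I_C·R_C = 13 − 0.278×3.3 = 12.1 V > V_CE(sat), so the active-region assumption holds.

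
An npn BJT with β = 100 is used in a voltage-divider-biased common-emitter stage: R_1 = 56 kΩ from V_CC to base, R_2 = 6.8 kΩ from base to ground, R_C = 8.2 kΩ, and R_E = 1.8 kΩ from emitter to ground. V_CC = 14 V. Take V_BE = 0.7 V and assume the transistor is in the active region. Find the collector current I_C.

Thevenize the base divider: V_Th = V_CC·R_2/(R_1+R_2) = 14×6.8/62.8 = 1.52 V, R_Th = R_1‖R_2 = 6.06 kΩ.
Base-emitter loop: V_Th = I_B·R_Th + V_BE + (β+1)I_B·R_E, so I_B = (1.52 − 0.7) / (6.06 + 101×1.8) = 0.00434 mA.
I_C = β·I_B = 100×0.00434 = 0.434 mA, and I_E = (β+1)I_B = 0.439 mA.
V_CE = V_CC − I_C·R_C − I_E·R_E = 14 − 0.434×8.2 − 0.439×1.8 = 9.65 V.
V_CE = 9.65 V > 0.2 V confirms active-region operation.

I_C ≈ 0.43 mA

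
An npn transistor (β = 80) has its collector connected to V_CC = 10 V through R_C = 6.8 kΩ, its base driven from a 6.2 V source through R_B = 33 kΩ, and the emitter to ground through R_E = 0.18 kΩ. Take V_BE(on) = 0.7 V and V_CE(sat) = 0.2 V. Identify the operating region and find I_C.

saturation; I_C ≈ 1.4 mA

Assume active: I_B = (6.2 − 0.7)/(33 + 81×0.18) = 0.116 mA, I_C = β·I_B = 9.25 mA.
Then V_CE = 10 − 9.25×6.8 − 9.36×0.18 = -54.6 V < 0.2 V — the active assumption fails.
Re-solve with V_CE = 0.2 V. KCL at the emitter: V_E/R_E = (V_BB−0.7−V_E)/R_B + (V_CC−0.2−V_E)/R_C, giving V_E = 0.28 V.
I_C = (V_CC − 0.2 − V_E)/R_C = (9.8 − 0.28)/6.8 = 1.4 mA.
Check: I_B = (5.5 − 0.28)/33 = 0.158 mA, and β·I_B = 12.7 mA > I_C, confirming saturation.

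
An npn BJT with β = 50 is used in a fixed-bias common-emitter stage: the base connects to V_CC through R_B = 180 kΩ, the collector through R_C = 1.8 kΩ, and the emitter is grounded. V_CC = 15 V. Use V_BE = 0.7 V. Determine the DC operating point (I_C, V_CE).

Base loop: V_CC = I_B·R_B + V_BE, so I_B = (15 − 0.7)/180 kΩ = 0.0794 mA.
In the active region I_C = β·I_B = 50 × 0.0794 = 3.97 mA.
Collector loop: V_CE = V_CC − I_C·R_C = 15 − 3.97×1.8 = 7.85 V.
Since V_CE = 7.85 V > V_CE(sat) ≈ 0.2 V, the transistor is in the active region as assumed.

I_C ≈ 4 mA, V_CE ≈ 7.8 V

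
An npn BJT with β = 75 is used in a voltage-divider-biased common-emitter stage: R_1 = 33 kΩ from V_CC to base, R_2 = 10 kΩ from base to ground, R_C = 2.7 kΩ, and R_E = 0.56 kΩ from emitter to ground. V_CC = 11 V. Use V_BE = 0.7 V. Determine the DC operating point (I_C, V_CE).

Thevenize the base divider: V_Th = V_CC·R_2/(R_1+R_2) = 11×10/43 = 2.56 V, R_Th = R_1‖R_2 = 7.67 kΩ.
Base-emitter loop: V_Th = I_B·R_Th + V_BE + (β+1)I_B·R_E, so I_B = (2.56 − 0.7) / (7.67 + 76×0.56) = 0.037 mA.
I_C = β·I_B = 75×0.037 = 2.77 mA, and I_E = (β+1)I_B = 2.81 mA.
V_CE = V_CC − I_C·R_C − I_E·R_E = 11 − 2.77×2.7 − 2.81×0.56 = 1.94 V.
V_CE = 1.94 V > 0.2 V confirms active-region operation.

I_C ≈ 2.8 mA, V_CE ≈ 1.9 V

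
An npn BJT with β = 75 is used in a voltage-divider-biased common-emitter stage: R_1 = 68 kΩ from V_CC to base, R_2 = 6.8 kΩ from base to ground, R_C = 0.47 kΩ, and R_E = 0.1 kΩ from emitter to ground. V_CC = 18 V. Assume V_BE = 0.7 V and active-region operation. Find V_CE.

Thevenize the base divider: V_Th = V_CC·R_2/(R_1+R_2) = 18×6.8/74.8 = 1.64 V, R_Th = R_1‖R_2 = 6.18 kΩ.
Base-emitter loop: V_Th = I_B·R_Th + V_BE + (β+1)I_B·R_E, so I_B = (1.64 − 0.7) / (6.18 + 76×0.1) = 0.0679 mA.
I_C = β·I_B = 75×0.0679 = 5.1 mA, and I_E = (β+1)I_B = 5.16 mA.
V_CE = V_CC − I_C·R_C − I_E·R_E = 18 − 5.1×0.47 − 5.16×0.1 = 15.1 V.
V_CE = 15.1 V > 0.2 V confirms active-region operation.

V_CE ≈ 15 V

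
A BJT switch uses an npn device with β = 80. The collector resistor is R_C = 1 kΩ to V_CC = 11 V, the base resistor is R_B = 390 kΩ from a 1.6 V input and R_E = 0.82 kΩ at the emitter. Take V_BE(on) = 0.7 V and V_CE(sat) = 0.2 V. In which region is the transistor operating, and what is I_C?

Assume active. Base-emitter loop: I_B = (V_BB − V_BE)/(R_B + (β+1)R_E) = (1.6 − 0.7)/(390 + 81×0.82) = 0.00197 mA.
I_C = β·I_B = 80×0.00197 = 0.158 mA.
V_CE = V_CC − I_C·R_C − I_E·R_E = 11 − 0.158×1 − 0.16×0.82 = 10.7 V > V_CE(sat), so the active-region assumption holds.

active; I_C ≈ 0.16 mA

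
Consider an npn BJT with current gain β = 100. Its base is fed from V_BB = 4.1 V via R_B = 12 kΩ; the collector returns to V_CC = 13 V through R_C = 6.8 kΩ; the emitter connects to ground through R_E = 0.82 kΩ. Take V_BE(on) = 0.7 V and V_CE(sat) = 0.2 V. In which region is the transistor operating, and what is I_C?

saturation; I_C ≈ 1.7 mA

Assume active: I_B = (4.1 − 0.7)/(12 + 101×0.82) = 0.0359 mA, I_C = β·I_B = 3.59 mA.
Then V_CE = 13 − 3.59×6.8 − 3.62×0.82 = -14.4 V < 0.2 V — the active assumption fails.
Re-solve with V_CE = 0.2 V. KCL at the emitter: V_E/R_E = (V_BB−0.7−V_E)/R_B + (V_CC−0.2−V_E)/R_C, giving V_E = 1.49 V.
I_C = (V_CC − 0.2 − V_E)/R_C = (12.8 − 1.49)/6.8 = 1.66 mA.
Check: I_B = (3.4 − 1.49)/12 = 0.159 mA, and β·I_B = 15.9 mA > I_C, confirming saturation.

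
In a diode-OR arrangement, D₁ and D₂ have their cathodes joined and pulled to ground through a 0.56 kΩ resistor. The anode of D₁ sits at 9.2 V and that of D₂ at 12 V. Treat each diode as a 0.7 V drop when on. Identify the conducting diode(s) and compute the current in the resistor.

Only D₂ conducts; I_R ≈ 20 mA

Assume both conduct. Then node N would need to be at both 9.2−0.7 = 8.5 V and 12−0.7 = 11.3 V, which is impossible.
Assume only D₂ conducts: V_N = 12 − 0.7 = 11.3 V, so I_R = 11.3/0.56 = 20.2 mA.
Check D₁: its anode-to-cathode voltage is 9.2 − 11.3 = -2.1 V < 0.7 V, so it is off. The assumption is consistent.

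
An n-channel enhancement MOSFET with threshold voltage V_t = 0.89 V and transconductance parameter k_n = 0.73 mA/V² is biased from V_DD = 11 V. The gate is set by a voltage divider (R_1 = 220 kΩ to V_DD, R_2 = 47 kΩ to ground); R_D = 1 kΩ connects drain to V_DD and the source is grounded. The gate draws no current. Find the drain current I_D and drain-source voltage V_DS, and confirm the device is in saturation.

V_G = V_DD·R_2/(R_1+R_2) = 11×47/267 = 1.94 V. With the source grounded, V_GS = V_G = 1.94 V.
Assume saturation: I_D = (k_n/2)(V_GS − V_t)² = (0.73/2)×(1.94 − 0.89)² = 0.365×1.05² = 0.4 mA.
V_DS = V_DD − I_D·R_D = 11 − 0.4×1 = 10.6 V.
Saturation requires V_DS ≥ V_GS − V_t = 1.05 V; 10.6 ≥ 1.05 ✓.

I_D ≈ 0.4 mA, V_DS ≈ 11 V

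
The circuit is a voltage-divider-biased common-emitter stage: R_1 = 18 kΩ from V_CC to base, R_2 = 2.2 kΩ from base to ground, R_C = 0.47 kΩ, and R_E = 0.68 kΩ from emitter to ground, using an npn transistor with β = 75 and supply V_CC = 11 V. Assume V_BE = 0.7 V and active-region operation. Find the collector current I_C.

I_C ≈ 0.7 mA

Thevenize the base divider: V_Th = V_CC·R_2/(R_1+R_2) = 11×2.2/20.2 = 1.2 V, R_Th = R_1‖R_2 = 1.96 kΩ.
Base-emitter loop: V_Th = I_B·R_Th + V_BE + (β+1)I_B·R_E, so I_B = (1.2 − 0.7) / (1.96 + 76×0.68) = 0.00928 mA.
I_C = β·I_B = 75×0.00928 = 0.696 mA, and I_E = (β+1)I_B = 0.706 mA.
V_CE = V_CC − I_C·R_C − I_E·R_E = 11 − 0.696×0.47 − 0.706×0.68 = 10.2 V.
V_CE = 10.2 V > 0.2 V confirms active-region operation.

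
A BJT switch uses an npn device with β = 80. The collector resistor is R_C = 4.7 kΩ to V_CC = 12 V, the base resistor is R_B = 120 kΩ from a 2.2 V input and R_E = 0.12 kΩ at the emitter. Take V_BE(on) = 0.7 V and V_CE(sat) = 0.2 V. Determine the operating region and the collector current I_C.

Assume active. Base-emitter loop: I_B = (V_BB − V_BE)/(R_B + (β+1)R_E) = (2.2 − 0.7)/(120 + 81×0.12) = 0.0116 mA.
I_C = β·I_B = 80×0.0116 = 0.925 mA.
V_CE = V_CC − I_C·R_C − I_E·R_E = 12 − 0.925×4.7 − 0.937×0.12 = 7.54 V > V_CE(sat), so the active-region assumption holds.

active; I_C ≈ 0.93 mA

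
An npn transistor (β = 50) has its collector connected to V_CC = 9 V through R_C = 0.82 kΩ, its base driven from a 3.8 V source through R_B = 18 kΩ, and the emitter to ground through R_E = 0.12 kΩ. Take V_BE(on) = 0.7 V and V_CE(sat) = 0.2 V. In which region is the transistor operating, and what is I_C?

active; I_C ≈ 6.4 mA

Assume active. Base-emitter loop: I_B = (V_BB − V_BE)/(R_B + (β+1)R_E) = (3.8 − 0.7)/(18 + 51×0.12) = 0.129 mA.
I_C = β·I_B = 50×0.129 = 6.43 mA.
V_CE = V_CC − I_C·R_C − I_E·R_E = 9 − 6.43×0.82 − 6.55×0.12 = 2.94 V > V_CE(sat), so the active-region assumption holds.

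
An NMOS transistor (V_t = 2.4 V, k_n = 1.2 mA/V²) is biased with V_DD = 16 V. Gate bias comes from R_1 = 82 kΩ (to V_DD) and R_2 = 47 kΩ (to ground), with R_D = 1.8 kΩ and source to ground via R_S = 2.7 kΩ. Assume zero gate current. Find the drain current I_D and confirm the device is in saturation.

I_D ≈ 0.83 mA

V_G = V_DD·R_2/(R_1+R_2) = 16×47/129 = 5.83 V.
Assume saturation: I_D = (k_n/2)(V_GS − V_t)² with V_GS = V_G − I_D·R_S = 5.83 − 2.7·I_D.
Substituting gives 4.37·I_D² − 12.1·I_D + 7.06 = 0, with roots I_D = 0.834 or 1.94 mA.
The root I_D = 1.94 mA gives V_GS = 0.604 V ≤ V_t, so take I_D = 0.834 mA.
Then V_GS = 3.58 V and V_DS = V_DD − I_D(R_D+R_S) = 16 − 0.834×4.5 = 12.2 V.
Saturation requires V_DS ≥ V_GS − V_t = 1.18 V; 12.2 ≥ 1.18 ✓.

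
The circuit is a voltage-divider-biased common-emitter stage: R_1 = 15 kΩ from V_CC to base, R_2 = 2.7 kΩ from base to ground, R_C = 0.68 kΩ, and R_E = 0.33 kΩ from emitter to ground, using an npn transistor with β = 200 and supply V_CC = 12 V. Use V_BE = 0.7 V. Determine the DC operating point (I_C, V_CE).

I_C ≈ 3.3 mA, V_CE ≈ 8.7 V

Thevenize the base divider: V_Th = V_CC·R_2/(R_1+R_2) = 12×2.7/17.7 = 1.83 V, R_Th = R_1‖R_2 = 2.29 kΩ.
Base-emitter loop: V_Th = I_B·R_Th + V_BE + (β+1)I_B·R_E, so I_B = (1.83 − 0.7) / (2.29 + 201×0.33) = 0.0165 mA.
I_C = β·I_B = 200×0.0165 = 3.3 mA, and I_E = (β+1)I_B = 3.31 mA.
V_CE = V_CC − I_C·R_C − I_E·R_E = 12 − 3.3×0.68 − 3.31×0.33 = 8.67 V.
V_CE = 8.67 V > 0.2 V confirms active-region operation.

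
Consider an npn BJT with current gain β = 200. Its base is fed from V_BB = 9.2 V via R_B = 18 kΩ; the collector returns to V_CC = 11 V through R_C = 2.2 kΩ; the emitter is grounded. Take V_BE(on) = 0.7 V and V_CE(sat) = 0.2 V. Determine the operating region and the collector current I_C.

Assume active: I_B = (9.2 − 0.7)/18 = 0.472 mA, giving I_C = β·I_B = 94.4 mA.
But then V_CE = 11 − 94.4×2.2 = -197 V < V_CE(sat) = 0.2 V — impossible in the active region.
So the transistor is saturated. With V_CE = 0.2 V, I_C = (V_CC − 0.2)/R_C = 10.8/2.2 = 4.91 mA.
Check: β·I_B = 94.4 mA > I_C = 4.91 mA, confirming saturation.

saturation; I_C ≈ 4.9 mA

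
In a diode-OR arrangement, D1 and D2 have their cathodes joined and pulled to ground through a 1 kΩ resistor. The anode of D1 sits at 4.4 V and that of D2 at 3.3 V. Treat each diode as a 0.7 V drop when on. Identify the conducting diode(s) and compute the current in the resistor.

Only D1 conducts; I_R ≈ 3.7 mA

Assume both conduct. Then node N would need to be at both 4.4−0.7 = 3.7 V and 3.3−0.7 = 2.6 V, which is impossible.
Assume only D1 conducts: V_N = 4.4 − 0.7 = 3.7 V, so I_R = 3.7/1 = 3.7 mA.
Check D2: its anode-to-cathode voltage is 3.3 − 3.7 = -0.4 V < 0.7 V, so it is off. The assumption is consistent.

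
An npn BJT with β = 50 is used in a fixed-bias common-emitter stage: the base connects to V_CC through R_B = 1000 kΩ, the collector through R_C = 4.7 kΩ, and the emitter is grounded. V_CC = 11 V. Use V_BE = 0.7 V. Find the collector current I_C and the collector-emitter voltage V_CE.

I_C ≈ 0.52 mA, V_CE ≈ 8.6 V

Base loop: V_CC = I_B·R_B + V_BE, so I_B = (11 − 0.7)/1000 kΩ = 0.0103 mA.
In the active region I_C = β·I_B = 50 × 0.0103 = 0.515 mA.
Collector loop: V_CE = V_CC − I_C·R_C = 11 − 0.515×4.7 = 8.58 V.
Since V_CE = 8.58 V > V_CE(sat) ≈ 0.2 V, the transistor is in the active region as assumed.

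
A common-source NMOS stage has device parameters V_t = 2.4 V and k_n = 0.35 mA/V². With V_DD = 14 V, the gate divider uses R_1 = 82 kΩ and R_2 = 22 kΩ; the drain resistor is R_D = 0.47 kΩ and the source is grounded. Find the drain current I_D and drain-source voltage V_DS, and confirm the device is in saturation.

I_D ≈ 0.055 mA, V_DS ≈ 14 V

V_G = V_DD·R_2/(R_1+R_2) = 14×22/104 = 2.96 V. With the source grounded, V_GS = V_G = 2.96 V.
Assume saturation: I_D = (k_n/2)(V_GS − V_t)² = (0.35/2)×(2.96 − 2.4)² = 0.175×0.562² = 0.0552 mA.
V_DS = V_DD − I_D·R_D = 14 − 0.0552×0.47 = 14 V.
Saturation requires V_DS ≥ V_GS − V_t = 0.562 V; 14 ≥ 0.562 ✓.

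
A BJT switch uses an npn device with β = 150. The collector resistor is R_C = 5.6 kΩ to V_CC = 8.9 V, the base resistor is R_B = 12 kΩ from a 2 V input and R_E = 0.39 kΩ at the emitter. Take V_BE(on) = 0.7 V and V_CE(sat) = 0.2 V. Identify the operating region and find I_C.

saturation; I_C ≈ 1.4 mA

Assume active: I_B = (2 − 0.7)/(12 + 151×0.39) = 0.0183 mA, I_C = β·I_B = 2.75 mA.
Then V_CE = 8.9 − 2.75×5.6 − 2.77×0.39 = -7.58 V < 0.2 V — the active assumption fails.
Re-solve with V_CE = 0.2 V. KCL at the emitter: V_E/R_E = (V_BB−0.7−V_E)/R_B + (V_CC−0.2−V_E)/R_C, giving V_E = 0.588 V.
I_C = (V_CC − 0.2 − V_E)/R_C = (8.7 − 0.588)/5.6 = 1.45 mA.
Check: I_B = (1.3 − 0.588)/12 = 0.0593 mA, and β·I_B = 8.9 mA > I_C, confirming saturation.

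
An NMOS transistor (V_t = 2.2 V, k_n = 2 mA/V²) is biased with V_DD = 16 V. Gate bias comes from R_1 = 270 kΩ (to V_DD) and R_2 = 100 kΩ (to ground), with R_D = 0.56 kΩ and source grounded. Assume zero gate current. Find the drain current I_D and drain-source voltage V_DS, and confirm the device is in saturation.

I_D ≈ 4.5 mA, V_DS ≈ 13 V

V_G = V_DD·R_2/(R_1+R_2) = 16×100/370 = 4.32 V. With the source grounded, V_GS = V_G = 4.32 V.
Assume saturation: I_D = (k_n/2)(V_GS − V_t)² = (2/2)×(4.32 − 2.2)² = 1×2.12² = 4.51 mA.
V_DS = V_DD − I_D·R_D = 16 − 4.51×0.56 = 13.5 V.
Saturation requires V_DS ≥ V_GS − V_t = 2.12 V; 13.5 ≥ 2.12 ✓.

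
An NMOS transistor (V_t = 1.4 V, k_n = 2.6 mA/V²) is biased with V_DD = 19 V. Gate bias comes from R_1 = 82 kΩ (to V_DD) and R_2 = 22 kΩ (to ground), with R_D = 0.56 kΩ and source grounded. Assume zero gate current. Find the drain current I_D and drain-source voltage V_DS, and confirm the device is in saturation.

V_G = V_DD·R_2/(R_1+R_2) = 19×22/104 = 4.02 V. With the source grounded, V_GS = V_G = 4.02 V.
Assume saturation: I_D = (k_n/2)(V_GS − V_t)² = (2.6/2)×(4.02 − 1.4)² = 1.3×2.62² = 8.92 mA.
V_DS = V_DD − I_D·R_D = 19 − 8.92×0.56 = 14 V.
Saturation requires V_DS ≥ V_GS − V_t = 2.62 V; 14 ≥ 2.62 ✓.

I_D ≈ 8.9 mA, V_DS ≈ 14 V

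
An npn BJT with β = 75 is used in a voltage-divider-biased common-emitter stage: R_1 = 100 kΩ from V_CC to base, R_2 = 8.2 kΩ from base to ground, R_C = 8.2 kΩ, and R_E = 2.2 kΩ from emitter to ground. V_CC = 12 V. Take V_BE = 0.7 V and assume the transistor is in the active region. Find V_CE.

Thevenize the base divider: V_Th = V_CC·R_2/(R_1+R_2) = 12×8.2/108 = 0.909 V, R_Th = R_1‖R_2 = 7.58 kΩ.
Base-emitter loop: V_Th = I_B·R_Th + V_BE + (β+1)I_B·R_E, so I_B = (0.909 − 0.7) / (7.58 + 76×2.2) = 0.0012 mA.
I_C = β·I_B = 75×0.0012 = 0.0899 mA, and I_E = (β+1)I_B = 0.0911 mA.
V_CE = V_CC − I_C·R_C − I_E·R_E = 12 − 0.0899×8.2 − 0.0911×2.2 = 11.1 V.
V_CE = 11.1 V > 0.2 V confirms active-region operation.

V_CE ≈ 11 V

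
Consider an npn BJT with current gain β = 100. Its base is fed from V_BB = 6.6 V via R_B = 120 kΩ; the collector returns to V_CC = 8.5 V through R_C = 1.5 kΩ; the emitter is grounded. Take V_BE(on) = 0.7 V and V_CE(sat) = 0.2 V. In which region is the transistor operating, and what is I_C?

Assume active. Base-emitter loop: I_B = (V_BB − V_BE)/R_B = (6.6 − 0.7)/120 = 0.0492 mA.
I_C = β·I_B = 100×0.0492 = 4.92 mA.
V_CE = V_CC − I_C·R_C = 8.5 − 4.92×1.5 = 1.13 V > V_CE(sat), so the active-region assumption holds.

active; I_C ≈ 4.9 mA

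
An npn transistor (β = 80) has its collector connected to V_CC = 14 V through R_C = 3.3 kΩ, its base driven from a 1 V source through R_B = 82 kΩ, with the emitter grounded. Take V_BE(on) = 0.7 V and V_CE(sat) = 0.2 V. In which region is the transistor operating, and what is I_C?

Assume active. Base-emitter loop: I_B = (V_BB − V_BE)/R_B = (1 − 0.7)/82 = 0.00366 mA.
I_C = β·I_B = 80×0.00366 = 0.293 mA.
V_CE = V_CC − I_C·R_C = 14 − 0.293×3.3 = 13 V > V_CE(sat), so the active-region assumption holds.

active; I_C ≈ 0.29 mA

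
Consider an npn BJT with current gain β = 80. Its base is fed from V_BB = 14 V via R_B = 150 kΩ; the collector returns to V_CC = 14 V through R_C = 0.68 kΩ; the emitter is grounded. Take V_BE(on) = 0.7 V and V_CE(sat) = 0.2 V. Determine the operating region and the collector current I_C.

Assume active. Base-emitter loop: I_B = (V_BB − V_BE)/R_B = (14 − 0.7)/150 = 0.0887 mA.
I_C = β·I_B = 80×0.0887 = 7.09 mA.
V_CE = V_CC − I_C·R_C = 14 − 7.09×0.68 = 9.18 V > V_CE(sat), so the active-region assumption holds.

active; I_C ≈ 7.1 mA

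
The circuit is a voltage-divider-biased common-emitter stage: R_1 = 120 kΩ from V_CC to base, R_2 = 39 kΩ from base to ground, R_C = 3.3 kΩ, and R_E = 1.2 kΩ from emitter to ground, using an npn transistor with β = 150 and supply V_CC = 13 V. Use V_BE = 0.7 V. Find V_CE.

Thevenize the base divider: V_Th = V_CC·R_2/(R_1+R_2) = 13×39/159 = 3.19 V, R_Th = R_1‖R_2 = 29.4 kΩ.
Base-emitter loop: V_Th = I_B·R_Th + V_BE + (β+1)I_B·R_E, so I_B = (3.19 − 0.7) / (29.4 + 151×1.2) = 0.0118 mA.
I_C = β·I_B = 150×0.0118 = 1.77 mA, and I_E = (β+1)I_B = 1.78 mA.
V_CE = V_CC − I_C·R_C − I_E·R_E = 13 − 1.77×3.3 − 1.78×1.2 = 5.01 V.
V_CE = 5.01 V > 0.2 V confirms active-region operation.

V_CE ≈ 5 V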